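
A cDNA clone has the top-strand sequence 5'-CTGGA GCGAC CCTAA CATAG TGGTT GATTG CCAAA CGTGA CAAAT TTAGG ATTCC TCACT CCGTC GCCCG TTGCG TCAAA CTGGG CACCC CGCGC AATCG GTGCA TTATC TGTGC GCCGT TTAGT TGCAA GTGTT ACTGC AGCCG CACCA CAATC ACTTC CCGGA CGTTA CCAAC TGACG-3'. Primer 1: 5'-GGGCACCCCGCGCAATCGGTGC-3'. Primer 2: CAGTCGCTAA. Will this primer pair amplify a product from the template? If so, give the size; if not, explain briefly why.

Primer 2 (CAGTCGCTAA) does not match the top strand, and its reverse complement TTAGCGACTG does not match either.
With no annealing site for primer 2, no amplification occurs.

No product — primer 2 has no binding site in the template.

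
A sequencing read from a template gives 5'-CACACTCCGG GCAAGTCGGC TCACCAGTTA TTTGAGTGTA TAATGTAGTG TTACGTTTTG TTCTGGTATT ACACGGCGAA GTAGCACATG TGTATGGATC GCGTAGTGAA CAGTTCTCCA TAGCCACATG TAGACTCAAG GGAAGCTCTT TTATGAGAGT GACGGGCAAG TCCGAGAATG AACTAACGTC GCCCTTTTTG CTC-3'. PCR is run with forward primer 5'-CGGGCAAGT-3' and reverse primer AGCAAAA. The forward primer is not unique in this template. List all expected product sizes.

The forward primer CGGGCAAGT matches the top strand at positions 8–16, 163–171.
The reverse primer's reverse complement is TTTTGCT, matching at positions 196–202.
Each forward site pairs with the reverse site to give a product ending at position 202: sizes 195, 40 bp.

195 bp, 40 bp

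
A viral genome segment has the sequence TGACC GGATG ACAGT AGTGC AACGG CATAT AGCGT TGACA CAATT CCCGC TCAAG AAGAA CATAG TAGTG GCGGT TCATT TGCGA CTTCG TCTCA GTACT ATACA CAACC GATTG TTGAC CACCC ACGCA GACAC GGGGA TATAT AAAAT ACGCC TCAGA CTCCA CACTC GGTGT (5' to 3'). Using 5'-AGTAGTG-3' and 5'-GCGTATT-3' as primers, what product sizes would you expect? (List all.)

The forward primer AGTAGTG matches the top strand at positions 13–19, 64–70.
The reverse primer's reverse complement is AATACGC, matching at positions 148–154.
Each forward site pairs with the reverse site to give a product ending at position 154: sizes 142, 91 bp.

142 bp, 91 bp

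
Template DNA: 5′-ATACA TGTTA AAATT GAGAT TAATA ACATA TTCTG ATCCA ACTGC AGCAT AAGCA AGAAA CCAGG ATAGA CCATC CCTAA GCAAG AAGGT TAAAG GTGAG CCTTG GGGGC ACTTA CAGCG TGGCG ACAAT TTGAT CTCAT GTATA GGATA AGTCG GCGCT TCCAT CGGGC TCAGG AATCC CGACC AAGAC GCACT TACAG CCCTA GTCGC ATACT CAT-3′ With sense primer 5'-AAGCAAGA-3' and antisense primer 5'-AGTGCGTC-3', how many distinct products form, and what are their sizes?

Two products: 145 bp, 117 bp

The forward primer AAGCAAGA matches the top strand at positions 51–58, 79–86.
The reverse primer's reverse complement is GACGCACT, matching at positions 188–195.
Each forward site pairs with the reverse site to give a product ending at position 195: sizes 145, 117 bp.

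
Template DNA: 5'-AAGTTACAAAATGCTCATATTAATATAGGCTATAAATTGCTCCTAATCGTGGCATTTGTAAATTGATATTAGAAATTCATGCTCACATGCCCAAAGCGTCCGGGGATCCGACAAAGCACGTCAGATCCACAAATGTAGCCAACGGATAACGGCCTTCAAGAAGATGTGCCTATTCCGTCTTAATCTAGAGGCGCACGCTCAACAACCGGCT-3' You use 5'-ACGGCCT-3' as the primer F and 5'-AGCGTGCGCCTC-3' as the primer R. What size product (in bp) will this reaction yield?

Scanning the template, ACGGCCT occurs at positions 149–155; this primer anneals to the bottom strand there with its 3' end pointing downstream.
Taking the reverse complement of AGCGTGCGCCTC gives GAGGCGCACGCT, found at positions 188–199 on the template; the primer anneals here to the top strand with its 3' end pointing upstream.
Amplicon spans positions 149–199: 51 bp.

51 bp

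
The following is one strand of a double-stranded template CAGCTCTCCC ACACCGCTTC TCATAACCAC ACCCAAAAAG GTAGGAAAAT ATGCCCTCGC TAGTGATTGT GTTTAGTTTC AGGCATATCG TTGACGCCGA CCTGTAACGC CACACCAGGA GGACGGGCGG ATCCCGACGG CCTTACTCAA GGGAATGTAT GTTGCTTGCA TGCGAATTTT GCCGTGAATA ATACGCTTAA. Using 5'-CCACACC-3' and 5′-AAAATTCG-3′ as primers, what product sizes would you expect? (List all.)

The forward primer CCACACC matches the top strand at positions 9–15, 27–33, 110–116.
The reverse primer's reverse complement is CGAATTTT, matching at positions 173–180.
Each forward site pairs with the reverse site to give a product ending at position 180: sizes 172, 154, 71 bp.

172 bp, 154 bp, 71 bp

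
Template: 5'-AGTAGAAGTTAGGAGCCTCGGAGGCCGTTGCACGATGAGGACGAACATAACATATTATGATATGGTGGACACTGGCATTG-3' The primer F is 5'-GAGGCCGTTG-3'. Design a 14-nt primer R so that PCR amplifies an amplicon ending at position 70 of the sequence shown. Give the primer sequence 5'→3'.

5'-GTCCACCATATCAT-3'

The forward primer binds at positions 21–30; the product's 3' end on the top strand is position 70.
The reverse primer anneals to the top strand over positions 57–70, i.e. to ATGATATGGTGGAC.
Its sequence written 5'→3' is the reverse complement: GTCCACCATATCAT.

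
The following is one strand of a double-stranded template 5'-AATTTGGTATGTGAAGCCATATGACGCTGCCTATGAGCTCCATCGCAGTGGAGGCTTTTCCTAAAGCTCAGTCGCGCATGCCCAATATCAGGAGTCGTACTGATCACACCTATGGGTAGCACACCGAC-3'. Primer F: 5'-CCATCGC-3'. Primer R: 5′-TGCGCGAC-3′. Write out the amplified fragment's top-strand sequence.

Scanning the template, CCATCGC occurs at positions 40–46; this primer anneals to the bottom strand there with its 3' end pointing downstream.
Taking the reverse complement of TGCGCGAC gives GTCGCGCA, found at positions 71–78 on the template; the primer anneals here to the top strand with its 3' end pointing upstream.
The product is the template from position 40 through 78 (39 bp).

5'-CCATCGCAGTGGAGGCTTTTCCTAAAGCTCAGTCGCGCA-3'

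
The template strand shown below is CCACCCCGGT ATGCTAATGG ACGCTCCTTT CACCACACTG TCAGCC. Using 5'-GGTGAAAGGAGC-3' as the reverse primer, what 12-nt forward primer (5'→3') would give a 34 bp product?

The reverse primer's reverse complement GCTCCTTTCACC matches the template at positions 23–34, so the product ends at position 34.
A 34 bp product then starts at position 34 − 34 + 1 = 1.
The forward primer is identical to the top strand there: CCACCCCGGTAT.

5'-CCACCCCGGTAT-3'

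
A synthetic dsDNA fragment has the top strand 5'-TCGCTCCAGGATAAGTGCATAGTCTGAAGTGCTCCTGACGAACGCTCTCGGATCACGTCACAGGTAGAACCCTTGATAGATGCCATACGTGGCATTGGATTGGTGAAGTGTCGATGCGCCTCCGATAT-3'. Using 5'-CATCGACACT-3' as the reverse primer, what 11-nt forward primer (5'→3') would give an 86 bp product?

5'-GCTCCTGACGA-3'

The reverse primer's reverse complement AGTGTCGATG matches the template at positions 107–116, so the product ends at position 116.
An 86 bp product then starts at position 116 − 86 + 1 = 31.
The forward primer is identical to the top strand there: GCTCCTGACGA.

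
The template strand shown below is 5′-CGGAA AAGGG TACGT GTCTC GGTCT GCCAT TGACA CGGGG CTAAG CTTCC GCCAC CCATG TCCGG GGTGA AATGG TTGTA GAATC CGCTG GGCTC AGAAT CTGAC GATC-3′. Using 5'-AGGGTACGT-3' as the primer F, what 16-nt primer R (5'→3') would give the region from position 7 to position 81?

The product's 3' end on the top strand is position 81.
The reverse primer anneals to the top strand over positions 66–81, i.e. to GGTGAAATGGTTGTAG.
Its sequence written 5'→3' is the reverse complement: CTACAACCATTTCACC.

5'-CTACAACCATTTCACC-3'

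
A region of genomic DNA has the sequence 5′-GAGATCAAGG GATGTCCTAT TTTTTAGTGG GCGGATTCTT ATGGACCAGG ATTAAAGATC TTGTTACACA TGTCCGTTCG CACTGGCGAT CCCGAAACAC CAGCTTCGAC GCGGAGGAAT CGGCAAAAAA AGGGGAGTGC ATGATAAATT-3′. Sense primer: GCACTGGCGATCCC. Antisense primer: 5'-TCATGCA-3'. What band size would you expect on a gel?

65 bp

The forward primer matches the template at positions 80–93.
Taking the reverse complement of TCATGCA gives TGCATGA, found at positions 138–144 on the template; the primer anneals here to the top strand with its 3' end pointing upstream.
Amplicon spans positions 80–144: 65 bp.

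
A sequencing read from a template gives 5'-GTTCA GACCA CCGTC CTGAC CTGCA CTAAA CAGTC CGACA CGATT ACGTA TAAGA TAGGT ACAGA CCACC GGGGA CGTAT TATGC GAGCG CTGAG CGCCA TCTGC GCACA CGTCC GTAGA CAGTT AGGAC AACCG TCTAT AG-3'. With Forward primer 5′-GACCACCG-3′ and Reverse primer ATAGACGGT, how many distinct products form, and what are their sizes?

Two products: 135 bp, 77 bp

The forward primer GACCACCG matches the top strand at positions 6–13, 64–71.
The reverse primer's reverse complement is ACCGTCTAT, matching at positions 132–140.
Each forward site pairs with the reverse site to give a product ending at position 140: sizes 135, 77 bp.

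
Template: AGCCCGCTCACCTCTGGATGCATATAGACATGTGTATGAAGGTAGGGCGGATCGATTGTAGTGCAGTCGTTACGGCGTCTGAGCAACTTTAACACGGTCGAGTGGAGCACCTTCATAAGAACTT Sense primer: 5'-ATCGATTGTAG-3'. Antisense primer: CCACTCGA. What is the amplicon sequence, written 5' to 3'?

The forward primer matches the template at positions 51–61.
Reverse complement of the reverse primer: TCGAGTGG. This occurs on the top strand at positions 98–105.
The product is the template from position 51 through 105 (55 bp).

5'-ATCGATTGTAGTGCAGTCGTTACGGCGTCTGAGCAACTTTAACACGGTCGAGTGG-3'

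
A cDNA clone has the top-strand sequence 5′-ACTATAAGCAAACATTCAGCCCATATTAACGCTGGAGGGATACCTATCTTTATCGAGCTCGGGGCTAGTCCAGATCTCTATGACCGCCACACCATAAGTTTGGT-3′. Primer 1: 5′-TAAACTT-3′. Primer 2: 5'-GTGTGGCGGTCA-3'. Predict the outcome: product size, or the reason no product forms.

Primer 1 (TAAACTT) does not match the top strand, and its reverse complement AAGTTTA does not match either.
With no annealing site for primer 1, no amplification occurs.

No product — primer 1 has no binding site in the template.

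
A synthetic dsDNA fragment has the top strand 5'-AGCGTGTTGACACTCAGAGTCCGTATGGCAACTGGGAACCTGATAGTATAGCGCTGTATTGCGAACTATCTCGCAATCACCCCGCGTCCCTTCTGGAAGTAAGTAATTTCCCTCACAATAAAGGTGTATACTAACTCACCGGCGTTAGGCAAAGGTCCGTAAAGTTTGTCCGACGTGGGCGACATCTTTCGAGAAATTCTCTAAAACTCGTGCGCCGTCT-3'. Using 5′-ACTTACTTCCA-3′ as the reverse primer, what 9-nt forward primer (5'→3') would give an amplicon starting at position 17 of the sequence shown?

5'-GAGTCCGTA-3'

The reverse primer's reverse complement TGGAAGTAAGT matches the template at positions 94–104; the product starts at position 17.
The forward primer is identical to the top strand over positions 17–25: GAGTCCGTA.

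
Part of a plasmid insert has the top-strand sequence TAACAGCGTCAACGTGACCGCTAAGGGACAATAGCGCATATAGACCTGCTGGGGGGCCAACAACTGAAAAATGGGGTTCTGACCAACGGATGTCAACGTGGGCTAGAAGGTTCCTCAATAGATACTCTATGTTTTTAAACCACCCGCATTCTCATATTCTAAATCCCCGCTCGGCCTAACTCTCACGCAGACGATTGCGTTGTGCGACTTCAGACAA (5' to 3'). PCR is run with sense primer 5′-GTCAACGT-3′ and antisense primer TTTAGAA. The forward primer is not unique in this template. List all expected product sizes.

156 bp, 72 bp

The forward primer GTCAACGT matches the top strand at positions 8–15, 92–99.
The reverse primer's reverse complement is TTCTAAA, matching at positions 157–163.
Each forward site pairs with the reverse site to give a product ending at position 163: sizes 156, 72 bp.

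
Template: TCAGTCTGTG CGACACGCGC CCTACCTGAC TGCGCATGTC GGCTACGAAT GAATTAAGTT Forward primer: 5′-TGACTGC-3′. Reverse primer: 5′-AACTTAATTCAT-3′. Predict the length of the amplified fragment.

Scanning the template, TGACTGC occurs at positions 27–33; this primer anneals to the bottom strand there with its 3' end pointing downstream.
Taking the reverse complement of AACTTAATTCAT gives ATGAATTAAGTT, found at positions 49–60 on the template; the primer anneals here to the top strand with its 3' end pointing upstream.
Amplicon spans positions 27–60: 34 bp.

34 bp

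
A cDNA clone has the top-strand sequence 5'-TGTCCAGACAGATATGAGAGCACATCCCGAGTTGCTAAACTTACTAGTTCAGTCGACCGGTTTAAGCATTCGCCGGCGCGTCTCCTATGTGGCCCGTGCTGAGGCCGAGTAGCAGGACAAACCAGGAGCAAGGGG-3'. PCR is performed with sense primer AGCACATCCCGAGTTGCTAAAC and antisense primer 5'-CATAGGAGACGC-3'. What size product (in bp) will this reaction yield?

71 bp

The forward primer matches the template at positions 19–40.
Reverse complement of the reverse primer: GCGTCTCCTATG. This occurs on the top strand at positions 78–89.
Product length = (reverse-primer end) − (forward-primer start) + 1 = 89 − 19 + 1 = 71 bp.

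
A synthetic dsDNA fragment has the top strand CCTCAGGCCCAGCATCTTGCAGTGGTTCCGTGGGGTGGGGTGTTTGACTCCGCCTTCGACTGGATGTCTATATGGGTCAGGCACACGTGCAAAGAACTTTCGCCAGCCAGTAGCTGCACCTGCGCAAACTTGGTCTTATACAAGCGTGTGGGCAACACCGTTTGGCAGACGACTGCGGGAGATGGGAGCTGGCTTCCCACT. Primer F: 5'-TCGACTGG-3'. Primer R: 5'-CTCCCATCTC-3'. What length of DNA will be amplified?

133 bp

Scanning the template, TCGACTGG occurs at positions 56–63; this primer anneals to the bottom strand there with its 3' end pointing downstream.
Reverse complement of the reverse primer: GAGATGGGAG. This occurs on the top strand at positions 179–188.
Amplicon spans positions 56–188: 133 bp.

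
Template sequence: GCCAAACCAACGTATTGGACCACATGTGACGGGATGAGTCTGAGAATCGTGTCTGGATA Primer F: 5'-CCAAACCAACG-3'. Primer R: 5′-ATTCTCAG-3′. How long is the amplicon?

Forward primer CCAAACCAACG is found on the top strand at positions 2–12.
Taking the reverse complement of ATTCTCAG gives CTGAGAAT, found at positions 40–47 on the template; the primer anneals here to the top strand with its 3' end pointing upstream.
Amplicon spans positions 2–47: 46 bp.

46 bp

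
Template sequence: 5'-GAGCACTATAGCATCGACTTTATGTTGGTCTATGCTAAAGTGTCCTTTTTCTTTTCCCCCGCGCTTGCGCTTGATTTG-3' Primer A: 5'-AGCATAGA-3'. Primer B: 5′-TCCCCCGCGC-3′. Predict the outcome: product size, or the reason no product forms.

No product — the primers' 3' ends point away from each other.

Primer A (AGCATAGA) has reverse complement TCTATGCT, which matches the top strand at positions 29–36; primer A anneals to the top strand there with its 3' end pointing upstream toward position 29.
Primer B (TCCCCCGCGC) matches the top strand directly at positions 55–64; it anneals to the bottom strand with its 3' end pointing downstream toward position 64.
The 3' ends diverge (primer A extends toward position 1, primer B toward position 78), so the primers never converge on a shared product.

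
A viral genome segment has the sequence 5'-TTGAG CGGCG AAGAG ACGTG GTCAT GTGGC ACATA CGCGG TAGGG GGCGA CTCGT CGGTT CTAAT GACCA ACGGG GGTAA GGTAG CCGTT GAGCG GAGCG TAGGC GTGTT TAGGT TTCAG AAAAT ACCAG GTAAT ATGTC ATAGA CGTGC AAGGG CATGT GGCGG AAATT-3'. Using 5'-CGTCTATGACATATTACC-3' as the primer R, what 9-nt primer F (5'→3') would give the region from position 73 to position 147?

The reverse primer's reverse complement GGTAATATGTCATAGACG matches the template at positions 130–147; the product starts at position 73.
The forward primer is identical to the top strand over positions 73–81: GGGGGTAAG.

5'-GGGGGTAAG-3'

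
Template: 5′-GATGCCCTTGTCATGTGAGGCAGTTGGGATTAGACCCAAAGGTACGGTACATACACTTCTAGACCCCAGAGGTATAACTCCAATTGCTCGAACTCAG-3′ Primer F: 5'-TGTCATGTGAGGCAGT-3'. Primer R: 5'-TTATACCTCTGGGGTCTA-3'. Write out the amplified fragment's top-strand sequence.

Forward primer TGTCATGTGAGGCAGT is found on the top strand at positions 9–24.
Taking the reverse complement of TTATACCTCTGGGGTCTA gives TAGACCCCAGAGGTATAA, found at positions 60–77 on the template; the primer anneals here to the top strand with its 3' end pointing upstream.
The product is the template from position 9 through 77 (69 bp).

5'-TGTCATGTGAGGCAGTTGGGATTAGACCCAAAGGTACGGTACATACACTTCTAGACCCCAGAGGTATAA-3'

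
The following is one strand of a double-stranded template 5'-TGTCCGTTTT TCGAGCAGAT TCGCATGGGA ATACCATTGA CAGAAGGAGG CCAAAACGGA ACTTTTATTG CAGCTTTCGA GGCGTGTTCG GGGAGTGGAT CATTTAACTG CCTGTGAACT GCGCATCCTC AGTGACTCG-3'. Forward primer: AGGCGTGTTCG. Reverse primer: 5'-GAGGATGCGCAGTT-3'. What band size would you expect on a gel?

51 bp

Scanning the template, AGGCGTGTTCG occurs at positions 80–90; this primer anneals to the bottom strand there with its 3' end pointing downstream.
Reverse complement of the reverse primer: AACTGCGCATCCTC. This occurs on the top strand at positions 117–130.
Amplicon spans positions 80–130: 51 bp.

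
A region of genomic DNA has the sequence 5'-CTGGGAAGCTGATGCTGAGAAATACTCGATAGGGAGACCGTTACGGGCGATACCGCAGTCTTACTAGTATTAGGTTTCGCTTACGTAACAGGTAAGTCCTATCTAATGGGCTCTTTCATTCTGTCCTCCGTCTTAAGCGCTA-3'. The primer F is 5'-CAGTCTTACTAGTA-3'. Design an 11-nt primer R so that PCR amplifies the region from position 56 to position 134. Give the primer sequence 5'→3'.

5'-AAGACGGAGGA-3'

The product's 3' end on the top strand is position 134.
The reverse primer anneals to the top strand over positions 124–134, i.e. to TCCTCCGTCTT.
Its sequence written 5'→3' is the reverse complement: AAGACGGAGGA.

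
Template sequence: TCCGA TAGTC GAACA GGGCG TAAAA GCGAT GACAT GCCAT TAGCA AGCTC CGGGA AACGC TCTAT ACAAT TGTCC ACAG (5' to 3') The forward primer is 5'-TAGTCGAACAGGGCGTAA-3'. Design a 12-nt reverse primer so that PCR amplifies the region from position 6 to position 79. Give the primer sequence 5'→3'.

The product's 3' end on the top strand is position 79.
The reverse primer anneals to the top strand over positions 68–79, i.e. to AATTGTCCACAG.
Its sequence written 5'→3' is the reverse complement: CTGTGGACAATT.

5'-CTGTGGACAATT-3'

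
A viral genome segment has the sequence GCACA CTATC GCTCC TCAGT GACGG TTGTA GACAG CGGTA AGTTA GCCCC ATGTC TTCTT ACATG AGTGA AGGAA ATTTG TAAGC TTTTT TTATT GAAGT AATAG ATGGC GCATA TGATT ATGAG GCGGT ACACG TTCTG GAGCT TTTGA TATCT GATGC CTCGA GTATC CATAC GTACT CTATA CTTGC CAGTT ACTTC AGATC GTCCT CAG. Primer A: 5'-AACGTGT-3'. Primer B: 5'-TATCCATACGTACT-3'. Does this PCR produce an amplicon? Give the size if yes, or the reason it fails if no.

No product — the primers' 3' ends point away from each other.

Primer A (AACGTGT) has reverse complement ACACGTT, which matches the top strand at positions 131–137; primer A anneals to the top strand there with its 3' end pointing upstream toward position 131.
Primer B (TATCCATACGTACT) matches the top strand directly at positions 167–180; it anneals to the bottom strand with its 3' end pointing downstream toward position 180.
The 3' ends diverge (primer A extends toward position 1, primer B toward position 213), so the primers never converge on a shared product.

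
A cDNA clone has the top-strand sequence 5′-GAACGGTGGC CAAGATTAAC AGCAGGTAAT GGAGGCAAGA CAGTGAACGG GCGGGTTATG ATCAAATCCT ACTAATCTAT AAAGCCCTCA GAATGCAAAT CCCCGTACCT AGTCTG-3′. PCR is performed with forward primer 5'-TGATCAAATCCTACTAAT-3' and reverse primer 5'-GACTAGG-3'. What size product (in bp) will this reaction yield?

56 bp

Forward primer TGATCAAATCCTACTAAT is found on the top strand at positions 59–76.
The reverse primer's reverse complement is CCTAGTC, which matches the template at positions 108–114.
Product length = (reverse-primer end) − (forward-primer start) + 1 = 114 − 59 + 1 = 56 bp.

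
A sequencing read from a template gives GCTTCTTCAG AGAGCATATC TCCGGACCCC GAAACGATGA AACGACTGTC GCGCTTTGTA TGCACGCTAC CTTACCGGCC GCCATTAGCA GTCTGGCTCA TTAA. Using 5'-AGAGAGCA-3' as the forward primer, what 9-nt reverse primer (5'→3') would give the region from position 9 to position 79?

5'-GCCGGTAAG-3'

The product's 3' end on the top strand is position 79.
The reverse primer anneals to the top strand over positions 71–79, i.e. to CTTACCGGC.
Its sequence written 5'→3' is the reverse complement: GCCGGTAAG.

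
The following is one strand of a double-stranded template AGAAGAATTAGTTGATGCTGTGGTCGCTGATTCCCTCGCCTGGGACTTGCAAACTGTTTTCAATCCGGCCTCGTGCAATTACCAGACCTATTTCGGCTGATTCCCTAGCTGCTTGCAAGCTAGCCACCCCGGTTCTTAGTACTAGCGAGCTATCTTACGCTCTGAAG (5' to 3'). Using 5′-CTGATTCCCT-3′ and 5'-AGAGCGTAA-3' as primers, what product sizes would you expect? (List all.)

137 bp, 67 bp

The forward primer CTGATTCCCT matches the top strand at positions 27–36, 97–106.
The reverse primer's reverse complement is TTACGCTCT, matching at positions 155–163.
Each forward site pairs with the reverse site to give a product ending at position 163: sizes 137, 67 bp.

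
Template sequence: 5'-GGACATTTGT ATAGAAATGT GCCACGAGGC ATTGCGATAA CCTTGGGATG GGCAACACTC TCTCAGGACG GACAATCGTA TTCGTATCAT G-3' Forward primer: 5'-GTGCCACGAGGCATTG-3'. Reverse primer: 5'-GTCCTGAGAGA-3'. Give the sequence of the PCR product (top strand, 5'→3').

Scanning the template, GTGCCACGAGGCATTG occurs at positions 19–34; this primer anneals to the bottom strand there with its 3' end pointing downstream.
Taking the reverse complement of GTCCTGAGAGA gives TCTCTCAGGAC, found at positions 59–69 on the template; the primer anneals here to the top strand with its 3' end pointing upstream.
The product is the template from position 19 through 69 (51 bp).

5'-GTGCCACGAGGCATTGCGATAACCTTGGGATGGGCAACACTCTCTCAGGAC-3'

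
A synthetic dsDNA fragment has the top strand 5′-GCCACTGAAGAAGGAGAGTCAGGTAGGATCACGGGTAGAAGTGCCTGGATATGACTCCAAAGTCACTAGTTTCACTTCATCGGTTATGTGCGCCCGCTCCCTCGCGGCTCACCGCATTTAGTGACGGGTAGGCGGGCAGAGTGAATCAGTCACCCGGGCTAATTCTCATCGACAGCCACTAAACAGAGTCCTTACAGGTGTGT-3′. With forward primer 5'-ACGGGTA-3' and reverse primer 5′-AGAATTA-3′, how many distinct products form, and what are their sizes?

The forward primer ACGGGTA matches the top strand at positions 31–37, 124–130.
The reverse primer's reverse complement is TAATTCT, matching at positions 160–166.
Each forward site pairs with the reverse site to give a product ending at position 166: sizes 136, 43 bp.

Two products: 136 bp, 43 bp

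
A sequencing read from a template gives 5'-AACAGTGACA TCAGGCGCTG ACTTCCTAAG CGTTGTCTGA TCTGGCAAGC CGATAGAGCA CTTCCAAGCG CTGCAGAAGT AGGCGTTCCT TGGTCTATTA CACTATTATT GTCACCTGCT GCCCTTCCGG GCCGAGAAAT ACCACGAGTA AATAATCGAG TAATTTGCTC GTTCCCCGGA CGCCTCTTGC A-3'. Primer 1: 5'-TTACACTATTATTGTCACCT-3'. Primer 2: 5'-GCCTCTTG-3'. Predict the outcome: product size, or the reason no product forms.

No product — both primers anneal to the same strand and extend in the same direction.

Primer 1 (TTACACTATTATTGTCACCT) matches the top strand at positions 98–117 (3' end points downstream).
Primer 2 (GCCTCTTG) also matches the top strand directly, at positions 182–189 — its reverse complement CAAGAGGC is not present.
Both primers anneal to the bottom strand with 3' ends pointing the same way, so neither can prime synthesis back toward the other.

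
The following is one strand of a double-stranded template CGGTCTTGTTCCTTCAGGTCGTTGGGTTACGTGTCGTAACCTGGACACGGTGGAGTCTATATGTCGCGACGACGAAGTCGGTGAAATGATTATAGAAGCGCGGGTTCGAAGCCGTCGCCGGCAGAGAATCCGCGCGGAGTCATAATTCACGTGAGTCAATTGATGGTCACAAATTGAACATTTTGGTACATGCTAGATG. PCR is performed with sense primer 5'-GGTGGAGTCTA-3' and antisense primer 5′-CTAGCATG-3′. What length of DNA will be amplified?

The forward primer matches the template at positions 49–59.
Reverse complement of the reverse primer: CATGCTAG. This occurs on the top strand at positions 189–196.
Product length = (reverse-primer end) − (forward-primer start) + 1 = 196 − 49 + 1 = 148 bp.

148 bp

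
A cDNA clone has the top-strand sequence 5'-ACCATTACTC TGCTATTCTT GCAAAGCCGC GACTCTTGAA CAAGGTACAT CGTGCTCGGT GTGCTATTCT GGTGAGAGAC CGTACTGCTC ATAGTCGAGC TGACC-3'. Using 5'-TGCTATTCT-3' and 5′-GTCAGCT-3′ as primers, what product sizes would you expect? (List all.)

The forward primer TGCTATTCT matches the top strand at positions 11–19, 62–70.
The reverse primer's reverse complement is AGCTGAC, matching at positions 98–104.
Each forward site pairs with the reverse site to give a product ending at position 104: sizes 94, 43 bp.

94 bp, 43 bp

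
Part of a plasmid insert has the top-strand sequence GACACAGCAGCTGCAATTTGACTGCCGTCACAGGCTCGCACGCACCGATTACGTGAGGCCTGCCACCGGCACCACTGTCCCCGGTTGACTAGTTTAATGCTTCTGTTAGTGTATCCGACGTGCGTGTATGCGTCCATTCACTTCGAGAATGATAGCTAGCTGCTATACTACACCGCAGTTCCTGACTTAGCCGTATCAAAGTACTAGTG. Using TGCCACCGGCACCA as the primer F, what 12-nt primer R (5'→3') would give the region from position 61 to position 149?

The product's 3' end on the top strand is position 149.
The reverse primer anneals to the top strand over positions 138–149, i.e. to TCACTTCGAGAA.
Its sequence written 5'→3' is the reverse complement: TTCTCGAAGTGA.

5'-TTCTCGAAGTGA-3'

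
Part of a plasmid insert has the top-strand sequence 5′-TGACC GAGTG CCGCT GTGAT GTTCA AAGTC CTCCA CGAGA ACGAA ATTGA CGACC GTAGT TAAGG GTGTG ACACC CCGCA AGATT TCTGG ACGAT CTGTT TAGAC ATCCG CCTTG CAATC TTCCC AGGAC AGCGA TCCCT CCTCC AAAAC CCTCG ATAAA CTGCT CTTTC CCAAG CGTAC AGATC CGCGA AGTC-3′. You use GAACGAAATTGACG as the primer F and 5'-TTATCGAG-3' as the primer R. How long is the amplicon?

121 bp

Forward primer GAACGAAATTGACG is found on the top strand at positions 39–52.
The reverse primer's reverse complement is CTCGATAA, which matches the template at positions 152–159.
The product runs from position 39 to position 159, so its length is 159 − 39 + 1 = 121 bp.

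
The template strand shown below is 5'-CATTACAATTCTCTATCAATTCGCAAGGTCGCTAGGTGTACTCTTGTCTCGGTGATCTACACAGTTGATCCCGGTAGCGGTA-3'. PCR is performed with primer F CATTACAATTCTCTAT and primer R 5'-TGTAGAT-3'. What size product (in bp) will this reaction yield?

61 bp

Scanning the template, CATTACAATTCTCTAT occurs at positions 1–16; this primer anneals to the bottom strand there with its 3' end pointing downstream.
Taking the reverse complement of TGTAGAT gives ATCTACA, found at positions 55–61 on the template; the primer anneals here to the top strand with its 3' end pointing upstream.
Amplicon spans positions 1–61: 61 bp.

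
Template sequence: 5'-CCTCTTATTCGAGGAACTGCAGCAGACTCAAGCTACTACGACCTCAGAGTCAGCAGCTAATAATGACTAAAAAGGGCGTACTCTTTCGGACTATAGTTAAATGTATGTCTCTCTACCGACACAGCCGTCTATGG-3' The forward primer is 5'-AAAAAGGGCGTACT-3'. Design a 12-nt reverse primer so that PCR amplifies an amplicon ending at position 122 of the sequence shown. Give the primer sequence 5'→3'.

The forward primer binds at positions 69–82; the product's 3' end on the top strand is position 122.
The reverse primer anneals to the top strand over positions 111–122, i.e. to CTCTACCGACAC.
Its sequence written 5'→3' is the reverse complement: GTGTCGGTAGAG.

5'-GTGTCGGTAGAG-3'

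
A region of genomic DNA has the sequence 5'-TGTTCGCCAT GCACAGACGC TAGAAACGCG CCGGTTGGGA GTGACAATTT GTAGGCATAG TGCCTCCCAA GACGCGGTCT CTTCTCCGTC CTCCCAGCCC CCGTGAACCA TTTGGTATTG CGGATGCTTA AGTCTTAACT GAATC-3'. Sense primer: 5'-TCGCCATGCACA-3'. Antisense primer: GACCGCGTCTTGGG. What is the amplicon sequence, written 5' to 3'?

5'-TCGCCATGCACAGACGCTAGAAACGCGCCGGTTGGGAGTGACAATTTGTAGGCATAGTGCCTCCCAAGACGCGGTC-3'

The forward primer matches the template at positions 4–15.
Taking the reverse complement of GACCGCGTCTTGGG gives CCCAAGACGCGGTC, found at positions 66–79 on the template; the primer anneals here to the top strand with its 3' end pointing upstream.
The product is the template from position 4 through 79 (76 bp).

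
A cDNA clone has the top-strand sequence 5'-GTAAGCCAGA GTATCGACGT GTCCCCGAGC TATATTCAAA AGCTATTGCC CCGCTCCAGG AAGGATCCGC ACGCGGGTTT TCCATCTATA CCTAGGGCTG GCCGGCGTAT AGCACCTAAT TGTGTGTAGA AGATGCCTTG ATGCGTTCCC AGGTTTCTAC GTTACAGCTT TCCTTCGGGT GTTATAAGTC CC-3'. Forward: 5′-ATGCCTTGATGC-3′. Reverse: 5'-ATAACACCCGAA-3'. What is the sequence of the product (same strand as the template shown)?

Scanning the template, ATGCCTTGATGC occurs at positions 133–144; this primer anneals to the bottom strand there with its 3' end pointing downstream.
The reverse primer's reverse complement is TTCGGGTGTTAT, which matches the template at positions 174–185.
The product is the template from position 133 through 185 (53 bp).

5'-ATGCCTTGATGCGTTCCCAGGTTTCTACGTTACAGCTTTCCTTCGGGTGTTAT-3'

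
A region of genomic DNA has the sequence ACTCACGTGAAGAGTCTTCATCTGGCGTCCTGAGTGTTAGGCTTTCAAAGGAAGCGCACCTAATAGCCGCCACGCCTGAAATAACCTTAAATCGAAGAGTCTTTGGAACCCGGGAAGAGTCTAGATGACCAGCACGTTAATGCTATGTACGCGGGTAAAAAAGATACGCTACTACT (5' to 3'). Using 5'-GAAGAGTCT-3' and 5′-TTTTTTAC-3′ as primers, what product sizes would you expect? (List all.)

The forward primer GAAGAGTCT matches the top strand at positions 9–17, 94–102, 114–122.
The reverse primer's reverse complement is GTAAAAAA, matching at positions 155–162.
Each forward site pairs with the reverse site to give a product ending at position 162: sizes 154, 69, 49 bp.

154 bp, 69 bp, 49 bp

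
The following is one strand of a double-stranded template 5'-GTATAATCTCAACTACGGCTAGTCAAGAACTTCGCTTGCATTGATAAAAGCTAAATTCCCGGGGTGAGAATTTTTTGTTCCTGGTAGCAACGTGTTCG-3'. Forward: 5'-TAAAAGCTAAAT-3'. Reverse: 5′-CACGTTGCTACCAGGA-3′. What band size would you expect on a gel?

50 bp

The forward primer matches the template at positions 45–56.
The reverse primer's reverse complement is TCCTGGTAGCAACGTG, which matches the template at positions 79–94.
Product length = (reverse-primer end) − (forward-primer start) + 1 = 94 − 45 + 1 = 50 bp.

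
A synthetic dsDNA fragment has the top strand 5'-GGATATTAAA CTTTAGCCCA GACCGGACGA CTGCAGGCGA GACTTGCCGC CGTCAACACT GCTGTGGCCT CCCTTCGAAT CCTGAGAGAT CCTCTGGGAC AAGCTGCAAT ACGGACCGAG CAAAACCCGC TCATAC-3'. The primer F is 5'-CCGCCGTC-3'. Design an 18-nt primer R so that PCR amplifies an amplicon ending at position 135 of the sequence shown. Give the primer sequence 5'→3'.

The forward primer binds at positions 47–54; the product's 3' end on the top strand is position 135.
The reverse primer anneals to the top strand over positions 118–135, i.e. to GAGCAAAACCCGCTCATA.
Its sequence written 5'→3' is the reverse complement: TATGAGCGGGTTTTGCTC.

5'-TATGAGCGGGTTTTGCTC-3'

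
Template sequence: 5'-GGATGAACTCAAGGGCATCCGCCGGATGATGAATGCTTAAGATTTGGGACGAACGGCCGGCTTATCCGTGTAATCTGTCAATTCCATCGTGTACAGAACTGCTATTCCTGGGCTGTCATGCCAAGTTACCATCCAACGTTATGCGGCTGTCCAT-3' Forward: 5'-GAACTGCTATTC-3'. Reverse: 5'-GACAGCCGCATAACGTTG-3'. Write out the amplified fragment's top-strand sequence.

Scanning the template, GAACTGCTATTC occurs at positions 96–107; this primer anneals to the bottom strand there with its 3' end pointing downstream.
The reverse primer's reverse complement is CAACGTTATGCGGCTGTC, which matches the template at positions 134–151.
The product is the template from position 96 through 151 (56 bp).

5'-GAACTGCTATTCCTGGGCTGTCATGCCAAGTTACCATCCAACGTTATGCGGCTGTC-3'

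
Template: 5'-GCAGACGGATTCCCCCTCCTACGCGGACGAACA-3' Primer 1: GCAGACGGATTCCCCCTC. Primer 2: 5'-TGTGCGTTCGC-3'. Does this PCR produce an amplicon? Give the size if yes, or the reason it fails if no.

No product — primer 2 has no binding site in the template.

Primer 2 (TGTGCGTTCGC) does not match the top strand, and its reverse complement GCGAACGCACA does not match either.
With no annealing site for primer 2, no amplification occurs.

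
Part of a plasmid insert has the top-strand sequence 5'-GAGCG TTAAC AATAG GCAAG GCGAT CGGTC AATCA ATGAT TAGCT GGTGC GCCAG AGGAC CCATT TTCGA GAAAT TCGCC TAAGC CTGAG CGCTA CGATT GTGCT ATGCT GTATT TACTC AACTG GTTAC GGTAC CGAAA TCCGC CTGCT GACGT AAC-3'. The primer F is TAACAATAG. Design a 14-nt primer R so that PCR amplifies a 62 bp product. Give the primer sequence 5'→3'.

5'-GAAAATGGGTCCTC-3'

The forward primer binds at positions 7–15, so a 62 bp product ends at position 7 + 62 − 1 = 68.
The reverse primer anneals to the top strand over positions 55–68, i.e. to GAGGACCCATTTTC.
Its sequence written 5'→3' is the reverse complement: GAAAATGGGTCCTC.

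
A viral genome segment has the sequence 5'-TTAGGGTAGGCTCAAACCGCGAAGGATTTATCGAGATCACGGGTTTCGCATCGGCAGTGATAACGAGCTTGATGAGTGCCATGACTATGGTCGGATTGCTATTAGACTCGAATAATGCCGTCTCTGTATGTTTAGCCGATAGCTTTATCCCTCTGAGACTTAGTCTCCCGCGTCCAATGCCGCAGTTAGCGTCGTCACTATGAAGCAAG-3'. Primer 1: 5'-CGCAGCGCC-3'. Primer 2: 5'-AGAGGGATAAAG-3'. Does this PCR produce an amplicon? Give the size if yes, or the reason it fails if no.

No product — primer 1 has no binding site in the template.

Primer 1 (CGCAGCGCC) does not match the top strand, and its reverse complement GGCGCTGCG does not match either.
With no annealing site for primer 1, no amplification occurs.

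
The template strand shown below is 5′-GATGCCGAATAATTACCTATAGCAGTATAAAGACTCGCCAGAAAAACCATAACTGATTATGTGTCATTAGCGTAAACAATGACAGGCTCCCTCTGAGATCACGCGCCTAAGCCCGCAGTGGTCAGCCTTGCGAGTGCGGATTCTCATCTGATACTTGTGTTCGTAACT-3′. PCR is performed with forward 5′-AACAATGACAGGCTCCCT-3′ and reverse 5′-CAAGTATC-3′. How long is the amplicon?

Scanning the template, AACAATGACAGGCTCCCT occurs at positions 75–92; this primer anneals to the bottom strand there with its 3' end pointing downstream.
Reverse complement of the reverse primer: GATACTTG. This occurs on the top strand at positions 150–157.
Product length = (reverse-primer end) − (forward-primer start) + 1 = 157 − 75 + 1 = 83 bp.

83 bp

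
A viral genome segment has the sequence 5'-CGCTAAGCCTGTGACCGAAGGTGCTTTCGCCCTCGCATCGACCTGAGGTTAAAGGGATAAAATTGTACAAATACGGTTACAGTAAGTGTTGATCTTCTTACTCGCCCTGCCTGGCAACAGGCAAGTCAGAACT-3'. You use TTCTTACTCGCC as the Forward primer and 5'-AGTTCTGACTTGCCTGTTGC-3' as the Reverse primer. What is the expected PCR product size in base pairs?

Scanning the template, TTCTTACTCGCC occurs at positions 95–106; this primer anneals to the bottom strand there with its 3' end pointing downstream.
Taking the reverse complement of AGTTCTGACTTGCCTGTTGC gives GCAACAGGCAAGTCAGAACT, found at positions 114–133 on the template; the primer anneals here to the top strand with its 3' end pointing upstream.
Amplicon spans positions 95–133: 39 bp.

39 bp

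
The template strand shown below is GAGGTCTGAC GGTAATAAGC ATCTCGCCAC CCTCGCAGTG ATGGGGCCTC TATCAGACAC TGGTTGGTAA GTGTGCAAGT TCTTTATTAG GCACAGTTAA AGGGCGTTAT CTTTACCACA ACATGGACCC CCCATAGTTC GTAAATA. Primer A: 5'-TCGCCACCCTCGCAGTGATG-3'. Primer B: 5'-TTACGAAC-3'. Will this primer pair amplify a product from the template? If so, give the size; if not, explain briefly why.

Primer A (TCGCCACCCTCGCAGTGATG) matches the top strand at positions 24–43; it acts as a forward primer.
Primer B's reverse complement is GTTCGTAA, matching the top strand at positions 137–144; it acts as a reverse primer.
The 3' ends face each other across positions 24–144, giving a 121 bp product.

Yes — a 121 bp product.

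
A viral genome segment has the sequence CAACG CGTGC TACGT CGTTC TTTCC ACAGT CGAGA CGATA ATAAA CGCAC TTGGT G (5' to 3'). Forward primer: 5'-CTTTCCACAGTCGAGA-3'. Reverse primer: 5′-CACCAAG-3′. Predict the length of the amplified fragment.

37 bp

Scanning the template, CTTTCCACAGTCGAGA occurs at positions 20–35; this primer anneals to the bottom strand there with its 3' end pointing downstream.
The reverse primer's reverse complement is CTTGGTG, which matches the template at positions 50–56.
Product length = (reverse-primer end) − (forward-primer start) + 1 = 56 − 20 + 1 = 37 bp.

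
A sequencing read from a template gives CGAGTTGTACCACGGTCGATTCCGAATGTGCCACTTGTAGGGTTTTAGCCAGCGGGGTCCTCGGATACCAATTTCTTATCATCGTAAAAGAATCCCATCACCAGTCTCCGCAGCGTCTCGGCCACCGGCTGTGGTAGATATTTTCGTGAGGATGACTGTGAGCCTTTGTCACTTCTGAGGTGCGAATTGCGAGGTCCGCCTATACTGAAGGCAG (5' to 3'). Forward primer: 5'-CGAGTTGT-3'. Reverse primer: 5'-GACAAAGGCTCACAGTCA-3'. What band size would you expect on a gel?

170 bp

The forward primer matches the template at positions 1–8.
The reverse primer's reverse complement is TGACTGTGAGCCTTTGTC, which matches the template at positions 153–170.
Product length = (reverse-primer end) − (forward-primer start) + 1 = 170 − 1 + 1 = 170 bp.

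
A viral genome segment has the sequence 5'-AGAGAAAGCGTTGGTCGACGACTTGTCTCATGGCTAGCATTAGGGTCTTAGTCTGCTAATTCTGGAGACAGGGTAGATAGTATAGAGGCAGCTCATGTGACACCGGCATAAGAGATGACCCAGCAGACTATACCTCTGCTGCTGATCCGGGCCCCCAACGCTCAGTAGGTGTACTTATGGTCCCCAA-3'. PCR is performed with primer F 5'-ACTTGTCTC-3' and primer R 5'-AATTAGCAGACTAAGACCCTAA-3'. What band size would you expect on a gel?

Scanning the template, ACTTGTCTC occurs at positions 21–29; this primer anneals to the bottom strand there with its 3' end pointing downstream.
Reverse complement of the reverse primer: TTAGGGTCTTAGTCTGCTAATT. This occurs on the top strand at positions 40–61.
Amplicon spans positions 21–61: 41 bp.

41 bp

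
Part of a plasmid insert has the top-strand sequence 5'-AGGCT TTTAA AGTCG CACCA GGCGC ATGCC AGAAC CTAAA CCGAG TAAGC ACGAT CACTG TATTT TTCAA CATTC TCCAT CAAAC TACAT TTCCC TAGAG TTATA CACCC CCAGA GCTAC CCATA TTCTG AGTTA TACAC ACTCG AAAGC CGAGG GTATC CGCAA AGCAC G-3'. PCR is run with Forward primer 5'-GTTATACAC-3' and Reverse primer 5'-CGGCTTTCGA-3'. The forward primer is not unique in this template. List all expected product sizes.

53 bp, 21 bp

The forward primer GTTATACAC matches the top strand at positions 100–108, 132–140.
The reverse primer's reverse complement is TCGAAAGCCG, matching at positions 143–152.
Each forward site pairs with the reverse site to give a product ending at position 152: sizes 53, 21 bp.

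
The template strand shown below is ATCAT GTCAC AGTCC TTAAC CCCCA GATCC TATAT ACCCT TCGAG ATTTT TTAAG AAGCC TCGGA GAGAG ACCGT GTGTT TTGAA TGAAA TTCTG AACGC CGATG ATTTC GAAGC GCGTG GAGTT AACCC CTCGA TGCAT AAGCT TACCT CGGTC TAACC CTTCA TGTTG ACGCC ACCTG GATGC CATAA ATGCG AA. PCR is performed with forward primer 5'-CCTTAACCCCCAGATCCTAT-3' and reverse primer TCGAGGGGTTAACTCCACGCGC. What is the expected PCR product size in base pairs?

122 bp

The forward primer matches the template at positions 14–33.
Taking the reverse complement of TCGAGGGGTTAACTCCACGCGC gives GCGCGTGGAGTTAACCCCTCGA, found at positions 114–135 on the template; the primer anneals here to the top strand with its 3' end pointing upstream.
The product runs from position 14 to position 135, so its length is 135 − 14 + 1 = 122 bp.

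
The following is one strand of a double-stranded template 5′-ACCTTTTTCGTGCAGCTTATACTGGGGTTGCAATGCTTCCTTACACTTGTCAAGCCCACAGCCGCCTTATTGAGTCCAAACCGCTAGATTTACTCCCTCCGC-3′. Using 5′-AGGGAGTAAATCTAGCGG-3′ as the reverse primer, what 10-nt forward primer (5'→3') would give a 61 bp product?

The reverse primer's reverse complement CCGCTAGATTTACTCCCT matches the template at positions 81–98, so the product ends at position 98.
A 61 bp product then starts at position 98 − 61 + 1 = 38.
The forward primer is identical to the top strand there: TCCTTACACT.

5'-TCCTTACACT-3'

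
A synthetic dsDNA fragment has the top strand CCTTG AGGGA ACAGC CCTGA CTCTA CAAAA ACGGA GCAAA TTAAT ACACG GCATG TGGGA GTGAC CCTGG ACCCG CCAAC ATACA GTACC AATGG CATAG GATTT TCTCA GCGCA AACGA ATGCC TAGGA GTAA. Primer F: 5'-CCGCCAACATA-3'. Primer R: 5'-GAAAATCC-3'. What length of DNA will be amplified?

Scanning the template, CCGCCAACATA occurs at positions 73–83; this primer anneals to the bottom strand there with its 3' end pointing downstream.
Taking the reverse complement of GAAAATCC gives GGATTTTC, found at positions 100–107 on the template; the primer anneals here to the top strand with its 3' end pointing upstream.
Amplicon spans positions 73–107: 35 bp.

35 bp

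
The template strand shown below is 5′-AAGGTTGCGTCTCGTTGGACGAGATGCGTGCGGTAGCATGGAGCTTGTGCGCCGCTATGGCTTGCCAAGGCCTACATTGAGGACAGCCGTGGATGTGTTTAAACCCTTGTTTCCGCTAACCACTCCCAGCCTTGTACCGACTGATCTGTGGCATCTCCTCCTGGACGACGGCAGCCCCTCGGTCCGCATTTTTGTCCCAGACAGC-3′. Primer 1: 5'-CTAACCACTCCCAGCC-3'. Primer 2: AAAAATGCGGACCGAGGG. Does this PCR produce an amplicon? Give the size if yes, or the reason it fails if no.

Primer 1 (CTAACCACTCCCAGCC) matches the top strand at positions 116–131; it acts as a forward primer.
Primer 2's reverse complement is CCCTCGGTCCGCATTTTT, matching the top strand at positions 176–193; it acts as a reverse primer.
The 3' ends face each other across positions 116–193, giving a 78 bp product.

Yes — a 78 bp product.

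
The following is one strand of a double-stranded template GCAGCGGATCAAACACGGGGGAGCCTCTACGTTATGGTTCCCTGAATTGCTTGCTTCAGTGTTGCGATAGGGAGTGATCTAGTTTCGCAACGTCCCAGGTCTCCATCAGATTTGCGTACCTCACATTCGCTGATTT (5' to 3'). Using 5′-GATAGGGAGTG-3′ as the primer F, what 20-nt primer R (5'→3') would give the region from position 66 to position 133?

5'-TCAGCGAATGTGAGGTACGC-3'

The product's 3' end on the top strand is position 133.
The reverse primer anneals to the top strand over positions 114–133, i.e. to GCGTACCTCACATTCGCTGA.
Its sequence written 5'→3' is the reverse complement: TCAGCGAATGTGAGGTACGC.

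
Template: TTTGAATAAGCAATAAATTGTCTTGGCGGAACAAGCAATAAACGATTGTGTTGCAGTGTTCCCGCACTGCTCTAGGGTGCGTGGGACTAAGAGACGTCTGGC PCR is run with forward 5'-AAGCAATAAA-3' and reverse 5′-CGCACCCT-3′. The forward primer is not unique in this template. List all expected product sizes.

74 bp, 49 bp

The forward primer AAGCAATAAA matches the top strand at positions 8–17, 33–42.
The reverse primer's reverse complement is AGGGTGCG, matching at positions 74–81.
Each forward site pairs with the reverse site to give a product ending at position 81: sizes 74, 49 bp.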